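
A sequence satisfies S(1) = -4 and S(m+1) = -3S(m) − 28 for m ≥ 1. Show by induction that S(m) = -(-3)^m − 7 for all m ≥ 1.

Base case: S(1) = -4, and -(-3)^1 − 7 = 3 − 7 = -4.
Assume S(r) = -(-3)^r − 7 for some r ≥ 1.
Then S(r+1) = -3S(r) − 28 = -3·(-(-3)^r − 7) − 28 = 3·(-3)^r + 21 − 28 = -(-3)^{r+1} − 7.
Hence S(m) = -(-3)^m − 7 for every m ≥ 1, by induction.

S(m) = -(-3)^m − 7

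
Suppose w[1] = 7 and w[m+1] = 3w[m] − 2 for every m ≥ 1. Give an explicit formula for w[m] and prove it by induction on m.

Claim: w[m] = 2·3^m + 1.

Base case: w[1] = 7, and 2·3^1 + 1 = 6 + 1 = 7.
Assume w[k] = 2·3^k + 1 for some k ≥ 1.
Then w[k+1] = 3w[k] − 2 = 3·(2·3^k + 1) − 2 = 6·3^k + 3 − 2 = 2·3^{k+1} + 1.
So the formula holds for k+1, and by induction w[m] = 2·3^m + 1 for all m ≥ 1.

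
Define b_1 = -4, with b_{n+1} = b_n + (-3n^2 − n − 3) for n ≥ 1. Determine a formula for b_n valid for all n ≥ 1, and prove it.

Claim: b_n = -n^3 + n^2 − 3n − 1.

Base case: b_1 = -4, and -1^3 + 1^2 − 3·1 − 1 = -4.
Assume b_k = -k^3 + k^2 − 3k − 1.
Then b_{k+1} = b_k + (-3k^2 − k − 3) = (-k^3 + k^2 − 3k − 1) + (-3k^2 − k − 3) = -k^3 − 2k^2 − 4k − 4,
and -(k+1)^3 + (k+1)^2 − 3·(k+1) − 1 = -k^3 − 2k^2 − 4k − 4.
This completes the inductive step, so b_n = -n^3 + n^2 − 3n − 1 for all n ≥ 1.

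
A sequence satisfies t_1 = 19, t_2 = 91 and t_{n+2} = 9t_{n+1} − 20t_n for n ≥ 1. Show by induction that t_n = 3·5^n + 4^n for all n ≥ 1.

Base cases: t_1 = 19 and 3·5^1 + 4^1 = 19; t_2 = 91 and 3·5^2 + 4^2 = 91.
Assume t_j = 3·5^j + 4^j for all 1 ≤ j ≤ m, where m ≥ 2.
Then t_{m+1} = 9t_m − 20t_{m−1} = 9·(3·5^m + 4^m) − 20·(3·5^{m−1} + 4^{m−1}) = 3·(9·5 − 20)5^{m−1} + (9·4 − 20)4^{m−1} = 75·5^{m−1} + 16·4^{m−1} = 3·5^{m+1} + 4^{m+1}.
By strong induction, t_n = 3·5^n + 4^n for all n ≥ 1.

t_n = 3·5^n + 4^n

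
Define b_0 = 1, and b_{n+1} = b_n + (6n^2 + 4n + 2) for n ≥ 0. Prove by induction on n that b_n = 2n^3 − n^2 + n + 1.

Base case: b_0 = 1, and 2·0^3 − 0^2 + 0 + 1 = 1.
Assume b_k = 2k^3 − k^2 + k + 1.
Then b_{k+1} = b_k + (6k^2 + 4k + 2) = (2k^3 − k^2 + k + 1) + (6k^2 + 4k + 2) = 2k^3 + 5k^2 + 5k + 3,
and 2·(k+1)^3 − (k+1)^2 + (k+1) + 1 = 2k^3 + 5k^2 + 5k + 3.
This completes the inductive step, so b_n = 2n^3 − n^2 + n + 1 for all n ≥ 0.

b_n = 2n^3 − n^2 + n + 1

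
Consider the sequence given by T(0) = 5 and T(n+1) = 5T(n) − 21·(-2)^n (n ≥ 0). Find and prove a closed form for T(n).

Claim: T(n) = 2·5^n + 3·(-2)^n.

Base case: T(0) = 5, and 2·5^0 + 3·(-2)^0 = 2 + 3 = 5.
Assume T(r) = 2·5^r + 3·(-2)^r for some r ≥ 0.
Then T(r+1) = 5T(r) − 21·(-2)^r = 5·(2·5^r + 3·(-2)^r) − 21·(-2)^r = 2·5^{r+1} + 15·(-2)^r − 21·(-2)^r = 2·5^{r+1} − 6·(-2)^r = 2·5^{r+1} + 3·(-2)^{r+1}.
So the formula holds for r+1, and by induction T(n) = 2·5^n + 3·(-2)^n for all n ≥ 0.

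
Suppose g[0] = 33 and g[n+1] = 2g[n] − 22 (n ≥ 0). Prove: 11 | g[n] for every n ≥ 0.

Base case: g[0] = 33 = 11·3, so 11 | g[0].
Assume 11 | g[j], so g[j] = 11t for some integer t.
Then g[j+1] = 2g[j] − 22 = 2·(11t) − 22 = 11(2t − 2), so 11 | g[j+1].
So the property holds for j+1, and by induction 11 | g[n] for all n ≥ 0.

11 | g[n]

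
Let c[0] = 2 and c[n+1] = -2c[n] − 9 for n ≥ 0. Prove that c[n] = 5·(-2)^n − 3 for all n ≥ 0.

Base case: c[0] = 2, and 5·(-2)^0 − 3 = 5 − 3 = 2.
Assume c[j] = 5·(-2)^j − 3 for some j ≥ 0.
Then c[j+1] = -2c[j] − 9 = -2·(5·(-2)^j − 3) − 9 = -10·(-2)^j + 6 − 9 = 5·(-2)^{j+1} − 3.
Hence c[n] = 5·(-2)^n − 3 for every n ≥ 0, by induction.

c[n] = 5·(-2)^n − 3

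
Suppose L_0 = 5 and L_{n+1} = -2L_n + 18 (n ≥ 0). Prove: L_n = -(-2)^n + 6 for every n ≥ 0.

Base case: L_0 = 5, and -(-2)^0 + 6 = -1 + 6 = 5.
Assume L_m = -(-2)^m + 6 for some m ≥ 0.
Then L_{m+1} = -2L_m + 18 = -2·(-(-2)^m + 6) + 18 = 2·(-2)^m − 12 + 18 = -(-2)^{m+1} + 6.
Hence L_n = -(-2)^n + 6 for every n ≥ 0, by induction.

L_n = -(-2)^n + 6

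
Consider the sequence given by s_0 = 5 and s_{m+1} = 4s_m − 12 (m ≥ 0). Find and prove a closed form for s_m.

Claim: s_m = 4^m + 4.

Base case: s_0 = 5, and 4^0 + 4 = 1 + 4 = 5.
Assume s_k = 4^k + 4 for some k ≥ 0.
Then s_{k+1} = 4s_k − 12 = 4·(4^k + 4) − 12 = 4^{k+1} + 16 − 12 = 4^{k+1} + 4.
Hence s_m = 4^m + 4 for every m ≥ 0, by induction.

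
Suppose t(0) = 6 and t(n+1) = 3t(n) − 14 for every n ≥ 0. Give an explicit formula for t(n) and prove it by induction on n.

Claim: t(n) = -3^n + 7.

Base case: t(0) = 6, and -3^0 + 7 = -1 + 7 = 6.
Assume t(j) = -3^j + 7 for some j ≥ 0.
Then t(j+1) = 3t(j) − 14 = 3·(-3^j + 7) − 14 = -3^{j+1} + 21 − 14 = -3^{j+1} + 7.
Hence t(n) = -3^n + 7 for every n ≥ 0, by induction.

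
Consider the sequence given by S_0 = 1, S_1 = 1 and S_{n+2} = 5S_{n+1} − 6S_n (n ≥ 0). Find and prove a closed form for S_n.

Claim: S_n = 2·2^n − 3^n.

Base cases: S_0 = 1 and 2·2^0 − 3^0 = 1; S_1 = 1 and 2·2^1 − 3^1 = 1.
Assume S_j = 2·2^j − 3^j for all 0 ≤ j ≤ k, where k ≥ 1.
Then S_{k+1} = 5S_k − 6S_{k−1} = 5·(2·2^k − 3^k) − 6·(2·2^{k−1} − 3^{k−1}) = 2·(5·2 − 6)2^{k−1} − (5·3 − 6)3^{k−1} = 8·2^{k−1} − 9·3^{k−1} = 2·2^{k+1} − 3^{k+1}.
Hence S_n = 2·2^n − 3^n for every n ≥ 0, by strong induction.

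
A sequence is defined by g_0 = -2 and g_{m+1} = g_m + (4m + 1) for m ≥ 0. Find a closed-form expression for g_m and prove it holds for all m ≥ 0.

Claim: g_m = 2m^2 − m − 2.

Base case: g_0 = -2, and 2·0^2 − 0 − 2 = -2.
Assume g_r = 2r^2 − r − 2.
Then g_{r+1} = g_r + (4r + 1) = (2r^2 − r − 2) + (4r + 1) = 2r^2 + 3r − 1,
and 2·(r+1)^2 − (r+1) − 2 = 2r^2 + 3r − 1.
By induction, g_m = 2m^2 − m − 2 for all m ≥ 0.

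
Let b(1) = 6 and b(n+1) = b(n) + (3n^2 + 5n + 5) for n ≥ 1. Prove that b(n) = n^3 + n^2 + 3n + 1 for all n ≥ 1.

Base case: b(1) = 6, and 1^3 + 1^2 + 3·1 + 1 = 6.
Assume b(m) = m^3 + m^2 + 3m + 1.
Then b(m+1) = b(m) + (3m^2 + 5m + 5) = (m^3 + m^2 + 3m + 1) + (3m^2 + 5m + 5) = m^3 + 4m^2 + 8m + 6,
and (m+1)^3 + (m+1)^2 + 3·(m+1) + 1 = m^3 + 4m^2 + 8m + 6.
Hence b(n) = n^3 + n^2 + 3n + 1 for every n ≥ 1, by induction.

b(n) = n^3 + n^2 + 3n + 1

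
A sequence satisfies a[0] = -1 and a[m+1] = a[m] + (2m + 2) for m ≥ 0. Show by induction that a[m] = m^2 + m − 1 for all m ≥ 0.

Base case: a[0] = -1, and 0^2 + 0 − 1 = -1.
Assume a[j] = j^2 + j − 1.
Then a[j+1] = a[j] + (2j + 2) = (j^2 + j − 1) + (2j + 2) = j^2 + 3j + 1,
and (j+1)^2 + (j+1) − 1 = j^2 + 3j + 1.
By induction, a[m] = m^2 + m − 1 for all m ≥ 0.

a[m] = m^2 + m − 1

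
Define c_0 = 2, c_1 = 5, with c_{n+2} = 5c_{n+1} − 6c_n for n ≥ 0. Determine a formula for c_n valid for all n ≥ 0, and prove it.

Claim: c_n = 3^n + 2^n.

Base cases: c_0 = 2 and 3^0 + 2^0 = 2; c_1 = 5 and 3^1 + 2^1 = 5.
Assume c_j = 3^j + 2^j for all 0 ≤ j ≤ m, where m ≥ 1.
Then c_{m+1} = 5c_m − 6c_{m−1} = 5·(3^m + 2^m) − 6·(3^{m−1} + 2^{m−1}) = (5·3 − 6)3^{m−1} + (5·2 − 6)2^{m−1} = 9·3^{m−1} + 4·2^{m−1} = 3^{m+1} + 2^{m+1}.
Hence c_n = 3^n + 2^n for every n ≥ 0, by strong induction.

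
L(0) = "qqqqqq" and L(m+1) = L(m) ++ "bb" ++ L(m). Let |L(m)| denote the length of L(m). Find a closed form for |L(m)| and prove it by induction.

Claim: |L(m)| = 2^{m+3} − 2.

Base case: |L(0)| = 6, and 2^{0+3} − 2 = 6.
Assume |L(j)| = 2^{j+3} − 2.
Then |L(j+1)| = |L(j)| + 2 + |L(j)| = 2|L(j)| + 2 = 2(2^{j+3} − 2) + 2 = 2^{j+1+3} − 4 + 2 = 2^{j+1+3} − 2.
This completes the inductive step, so |L(m)| = 2^{m+3} − 2 for all m ≥ 0.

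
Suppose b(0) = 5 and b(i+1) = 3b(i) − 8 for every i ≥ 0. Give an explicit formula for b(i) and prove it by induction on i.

Claim: b(i) = 3^i + 4.

Base case: b(0) = 5, and 3^0 + 4 = 1 + 4 = 5.
Assume b(r) = 3^r + 4 for some r ≥ 0.
Then b(r+1) = 3b(r) − 8 = 3·(3^r + 4) − 8 = 3^{r+1} + 12 − 8 = 3^{r+1} + 4.
By induction, b(i) = 3^i + 4 for all i ≥ 0.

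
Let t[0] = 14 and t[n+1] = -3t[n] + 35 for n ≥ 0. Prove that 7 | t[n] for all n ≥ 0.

Base case: t[0] = 14 = 7·2, so 7 | t[0].
Assume 7 | t[k], so t[k] = 7s for some integer s.
Then t[k+1] = -3t[k] + 35 = -3·(7s) + 35 = 7(-3s + 5), so 7 | t[k+1].
Hence 7 | t[n] for every n ≥ 0, by induction.

7 | t[n]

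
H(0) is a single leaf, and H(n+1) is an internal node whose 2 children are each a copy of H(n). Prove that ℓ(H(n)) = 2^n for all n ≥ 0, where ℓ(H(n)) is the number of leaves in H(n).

Base case: ℓ(H(0)) = 1, and 2^0 = 1.
Assume ℓ(H(r)) = 2^r.
Then ℓ(H(r+1)) = 2·ℓ(H(r)) = 2·2^r = 2^{r+1}.
This completes the inductive step, so ℓ(H(n)) = 2^n for all n ≥ 0.

ℓ(H(n)) = 2^n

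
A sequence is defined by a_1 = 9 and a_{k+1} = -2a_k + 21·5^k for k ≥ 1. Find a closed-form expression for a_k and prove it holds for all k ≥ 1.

Claim: a_k = 3·(-2)^k + 3·5^k.

Base case: a_1 = 9, and 3·(-2)^1 + 3·5^1 = -6 + 15 = 9.
Assume a_j = 3·(-2)^j + 3·5^j for some j ≥ 1.
Then a_{j+1} = -2a_j + 21·5^j = -2·(3·(-2)^j + 3·5^j) + 21·5^j = 3·(-2)^{j+1} − 6·5^j + 21·5^j = 3·(-2)^{j+1} + 15·5^j = 3·(-2)^{j+1} + 3·5^{j+1}.
So the formula holds for j+1, and by induction a_k = 3·(-2)^k + 3·5^k for all k ≥ 1.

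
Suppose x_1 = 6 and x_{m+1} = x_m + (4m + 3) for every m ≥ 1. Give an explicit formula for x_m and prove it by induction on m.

Claim: x_m = 2m^2 + m + 3.

Base case: x_1 = 6, and 2·1^2 + 1 + 3 = 6.
Assume x_k = 2k^2 + k + 3.
Then x_{k+1} = x_k + (4k + 3) = (2k^2 + k + 3) + (4k + 3) = 2k^2 + 5k + 6,
and 2·(k+1)^2 + (k+1) + 3 = 2k^2 + 5k + 6.
By induction, x_m = 2m^2 + m + 3 for all m ≥ 1.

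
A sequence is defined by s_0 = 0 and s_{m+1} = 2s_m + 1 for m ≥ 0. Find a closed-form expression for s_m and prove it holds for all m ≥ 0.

Claim: s_m = 2^m − 1.

Base case: s_0 = 0, and 2^0 − 1 = 1 − 1 = 0.
Assume s_k = 2^k − 1 for some k ≥ 0.
Then s_{k+1} = 2s_k + 1 = 2·(2^k − 1) + 1 = 2^{k+1} − 2 + 1 = 2^{k+1} − 1.
This completes the inductive step, so s_m = 2^m − 1 for all m ≥ 0.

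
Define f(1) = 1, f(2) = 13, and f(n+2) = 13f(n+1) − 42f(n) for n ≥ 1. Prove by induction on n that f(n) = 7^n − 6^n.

Base cases: f(1) = 1 and 7^1 − 6^1 = 1; f(2) = 13 and 7^2 − 6^2 = 13.
Assume f(j) = 7^j − 6^j for all 1 ≤ j ≤ m, where m ≥ 2.
Then f(m+1) = 13f(m) − 42f(m−1) = 13·(7^m − 6^m) − 42·(7^{m−1} − 6^{m−1}) = (13·7 − 42)7^{m−1} − (13·6 − 42)6^{m−1} = 49·7^{m−1} − 36·6^{m−1} = 7^{m+1} − 6^{m+1}.
Hence f(n) = 7^n − 6^n for every n ≥ 1, by strong induction.

f(n) = 7^n − 6^n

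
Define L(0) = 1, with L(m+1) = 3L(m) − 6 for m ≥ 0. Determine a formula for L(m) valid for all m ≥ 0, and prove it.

Claim: L(m) = -2·3^m + 3.

Base case: L(0) = 1, and -2·3^0 + 3 = -2 + 3 = 1.
Assume L(j) = -2·3^j + 3 for some j ≥ 0.
Then L(j+1) = 3L(j) − 6 = 3·(-2·3^j + 3) − 6 = -6·3^j + 9 − 6 = -2·3^{j+1} + 3.
This completes the inductive step, so L(m) = -2·3^m + 3 for all m ≥ 0.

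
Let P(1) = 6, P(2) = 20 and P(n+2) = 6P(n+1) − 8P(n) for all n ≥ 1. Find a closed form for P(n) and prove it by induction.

Claim: P(n) = 2^n + 4^n.

Base cases: P(1) = 6 and 2^1 + 4^1 = 6; P(2) = 20 and 2^2 + 4^2 = 20.
Assume P(j) = 2^j + 4^j for all 1 ≤ j ≤ m, where m ≥ 2.
Then P(m+1) = 6P(m) − 8P(m−1) = 6·(2^m + 4^m) − 8·(2^{m−1} + 4^{m−1}) = (6·2 − 8)2^{m−1} + (6·4 − 8)4^{m−1} = 4·2^{m−1} + 16·4^{m−1} = 2^{m+1} + 4^{m+1}.
By strong induction, P(n) = 2^n + 4^n for all n ≥ 1.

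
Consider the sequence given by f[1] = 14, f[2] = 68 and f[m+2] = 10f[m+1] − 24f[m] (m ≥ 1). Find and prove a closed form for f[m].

Claim: f[m] = 2·4^m + 6^m.

Base cases: f[1] = 14 and 2·4^1 + 6^1 = 14; f[2] = 68 and 2·4^2 + 6^2 = 68.
Assume f[j] = 2·4^j + 6^j for all 1 ≤ j ≤ k, where k ≥ 2.
Then f[k+1] = 10f[k] − 24f[k−1] = 10·(2·4^k + 6^k) − 24·(2·4^{k−1} + 6^{k−1}) = 2·(10·4 − 24)4^{k−1} + (10·6 − 24)6^{k−1} = 32·4^{k−1} + 36·6^{k−1} = 2·4^{k+1} + 6^{k+1}.
Hence f[m] = 2·4^m + 6^m for every m ≥ 1, by strong induction.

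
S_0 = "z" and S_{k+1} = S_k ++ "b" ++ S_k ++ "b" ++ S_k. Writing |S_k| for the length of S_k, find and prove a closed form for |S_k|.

Claim: |S_k| = 2·3^k − 1.

Base case: |S_0| = 1, and 2·3^0 − 1 = 1.
Assume |S_m| = 2·3^m − 1.
Then |S_{m+1}| = 3|S_m| + 2 = 3(2·3^m − 1) + 2 = 2·3^{m+1} − 3 + 2 = 2·3^{m+1} − 1.
Hence |S_k| = 2·3^k − 1 for every k ≥ 0, by induction.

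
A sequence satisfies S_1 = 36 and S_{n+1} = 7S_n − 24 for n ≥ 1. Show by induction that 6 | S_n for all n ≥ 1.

Base case: S_1 = 36 = 6·6, so 6 | S_1.
Assume 6 | S_j, so S_j = 6t for some integer t.
Then S_{j+1} = 7S_j − 24 = 7·(6t) − 24 = 6(7t − 4), so 6 | S_{j+1}.
By induction, 6 | S_n for all n ≥ 1.

6 | S_n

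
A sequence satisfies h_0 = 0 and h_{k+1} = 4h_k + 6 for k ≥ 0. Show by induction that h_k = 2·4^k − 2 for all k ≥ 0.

Base case: h_0 = 0, and 2·4^0 − 2 = 2 − 2 = 0.
Assume h_m = 2·4^m − 2 for some m ≥ 0.
Then h_{m+1} = 4h_m + 6 = 4·(2·4^m − 2) + 6 = 8·4^m − 8 + 6 = 2·4^{m+1} − 2.
Hence h_k = 2·4^k − 2 for every k ≥ 0, by induction.

h_k = 2·4^k − 2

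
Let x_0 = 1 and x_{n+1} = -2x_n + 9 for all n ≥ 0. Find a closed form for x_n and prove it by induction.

Claim: x_n = -2·(-2)^n + 3.

Base case: x_0 = 1, and -2·(-2)^0 + 3 = -2 + 3 = 1.
Assume x_r = -2·(-2)^r + 3 for some r ≥ 0.
Then x_{r+1} = -2x_r + 9 = -2·(-2·(-2)^r + 3) + 9 = 4·(-2)^r − 6 + 9 = -2·(-2)^{r+1} + 3.
By induction, x_n = -2·(-2)^n + 3 for all n ≥ 0.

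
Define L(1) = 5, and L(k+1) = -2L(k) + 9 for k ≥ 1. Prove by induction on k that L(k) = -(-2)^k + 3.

Base case: L(1) = 5, and -(-2)^1 + 3 = 2 + 3 = 5.
Assume L(j) = -(-2)^j + 3 for some j ≥ 1.
Then L(j+1) = -2L(j) + 9 = -2·(-(-2)^j + 3) + 9 = 2·(-2)^j − 6 + 9 = -(-2)^{j+1} + 3.
So the formula holds for j+1, and by induction L(k) = -(-2)^k + 3 for all k ≥ 1.

L(k) = -(-2)^k + 3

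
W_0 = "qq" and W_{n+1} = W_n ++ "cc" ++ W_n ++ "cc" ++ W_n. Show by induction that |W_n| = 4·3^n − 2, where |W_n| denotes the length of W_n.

Base case: |W_0| = 2, and 4·3^0 − 2 = 2.
Assume |W_j| = 4·3^j − 2.
Then |W_{j+1}| = 3|W_j| + 4 = 3(4·3^j − 2) + 4 = 4·3^{j+1} − 6 + 4 = 4·3^{j+1} − 2.
Hence |W_n| = 4·3^n − 2 for every n ≥ 0, by induction.

|W_n| = 4·3^n − 2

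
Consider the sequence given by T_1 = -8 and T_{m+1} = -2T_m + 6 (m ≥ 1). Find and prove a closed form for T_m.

Claim: T_m = 5·(-2)^m + 2.

Base case: T_1 = -8, and 5·(-2)^1 + 2 = -10 + 2 = -8.
Assume T_k = 5·(-2)^k + 2 for some k ≥ 1.
Then T_{k+1} = -2T_k + 6 = -2·(5·(-2)^k + 2) + 6 = -10·(-2)^k − 4 + 6 = 5·(-2)^{k+1} + 2.
So the formula holds for k+1, and by induction T_m = 5·(-2)^m + 2 for all m ≥ 1.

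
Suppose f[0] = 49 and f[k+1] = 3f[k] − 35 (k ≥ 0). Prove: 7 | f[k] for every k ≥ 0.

Base case: f[0] = 49 = 7·7, so 7 | f[0].
Assume 7 | f[m], so f[m] = 7t for some integer t.
Then f[m+1] = 3f[m] − 35 = 3·(7t) − 35 = 7(3t − 5), so 7 | f[m+1].
So the property holds for m+1, and by induction 7 | f[k] for all k ≥ 0.

7 | f[k]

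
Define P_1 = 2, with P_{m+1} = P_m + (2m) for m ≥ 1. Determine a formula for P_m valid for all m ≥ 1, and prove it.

Claim: P_m = m^2 − m + 2.

Base case: P_1 = 2, and 1^2 − 1 + 2 = 2.
Assume P_k = k^2 − k + 2.
Then P_{k+1} = P_k + (2k) = (k^2 − k + 2) + (2k) = k^2 + k + 2,
and (k+1)^2 − (k+1) + 2 = k^2 + k + 2.
This completes the inductive step, so P_m = m^2 − m + 2 for all m ≥ 1.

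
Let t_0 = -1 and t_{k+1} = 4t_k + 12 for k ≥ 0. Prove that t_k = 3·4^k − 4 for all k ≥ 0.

Base case: t_0 = -1, and 3·4^0 − 4 = 3 − 4 = -1.
Assume t_j = 3·4^j − 4 for some j ≥ 0.
Then t_{j+1} = 4t_j + 12 = 4·(3·4^j − 4) + 12 = 12·4^j − 16 + 12 = 3·4^{j+1} − 4.
So the formula holds for j+1, and by induction t_k = 3·4^k − 4 for all k ≥ 0.

t_k = 3·4^k − 4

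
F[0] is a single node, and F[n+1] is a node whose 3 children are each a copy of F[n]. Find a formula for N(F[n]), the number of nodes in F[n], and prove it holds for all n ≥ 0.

Claim: N(F[n]) = (3^{n+1} − 1)/2.

Base case: N(F[0]) = 1, and (3^{0+1} − 1)/2 = 1.
Assume N(F[m]) = (3^{m+1} − 1)/2.
Then N(F[m+1]) = 1 + 3N(F[m]) = 1 + 3·(3^{m+1} − 1)/2 = 1 + (3^{m+2} − 3)/2 = (2 + 3^{m+2} − 3)/2 = (3^{m+2} − 1)/2.
By induction, N(F[n]) = (3^{n+1} − 1)/2 for all n ≥ 0.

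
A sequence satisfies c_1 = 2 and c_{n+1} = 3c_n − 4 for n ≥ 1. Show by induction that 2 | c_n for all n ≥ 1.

Base case: c_1 = 2 = 2·1, so 2 | c_1.
Assume 2 | c_k, so c_k = 2t for some integer t.
Then c_{k+1} = 3c_k − 4 = 3·(2t) − 4 = 2(3t − 2), so 2 | c_{k+1}.
So the property holds for k+1, and by induction 2 | c_n for all n ≥ 1.

2 | c_n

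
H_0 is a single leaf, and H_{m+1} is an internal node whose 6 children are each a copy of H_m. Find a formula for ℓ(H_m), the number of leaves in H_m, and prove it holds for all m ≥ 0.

Claim: ℓ(H_m) = 6^m.

Base case: ℓ(H_0) = 1, and 6^0 = 1.
Assume ℓ(H_r) = 6^r.
Then ℓ(H_{r+1}) = 6·ℓ(H_r) = 6·6^r = 6^{r+1}.
Hence ℓ(H_m) = 6^m for every m ≥ 0, by induction.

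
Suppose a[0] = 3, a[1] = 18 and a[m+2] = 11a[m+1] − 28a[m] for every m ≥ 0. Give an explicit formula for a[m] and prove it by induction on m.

Claim: a[m] = 2·7^m + 4^m.

Base cases: a[0] = 3 and 2·7^0 + 4^0 = 3; a[1] = 18 and 2·7^1 + 4^1 = 18.
Assume a[j] = 2·7^j + 4^j for all 0 ≤ j ≤ k, where k ≥ 1.
Then a[k+1] = 11a[k] − 28a[k−1] = 11·(2·7^k + 4^k) − 28·(2·7^{k−1} + 4^{k−1}) = 2·(11·7 − 28)7^{k−1} + (11·4 − 28)4^{k−1} = 98·7^{k−1} + 16·4^{k−1} = 2·7^{k+1} + 4^{k+1}.
This completes the inductive step, so a[m] = 2·7^m + 4^m for all m ≥ 0.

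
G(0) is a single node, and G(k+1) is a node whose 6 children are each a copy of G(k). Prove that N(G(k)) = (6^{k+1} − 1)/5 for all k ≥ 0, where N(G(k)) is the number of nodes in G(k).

Base case: N(G(0)) = 1, and (6^{0+1} − 1)/5 = 1.
Assume N(G(m)) = (6^{m+1} − 1)/5.
Then N(G(m+1)) = 1 + 6N(G(m)) = 1 + 6·(6^{m+1} − 1)/5 = 1 + (6^{m+2} − 6)/5 = (5 + 6^{m+2} − 6)/5 = (6^{m+2} − 1)/5.
This completes the inductive step, so N(G(k)) = (6^{k+1} − 1)/5 for all k ≥ 0.

N(G(k)) = (6^{k+1} − 1)/5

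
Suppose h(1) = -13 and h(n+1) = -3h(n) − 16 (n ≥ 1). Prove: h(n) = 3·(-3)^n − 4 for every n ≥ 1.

Base case: h(1) = -13, and 3·(-3)^1 − 4 = -9 − 4 = -13.
Assume h(k) = 3·(-3)^k − 4 for some k ≥ 1.
Then h(k+1) = -3h(k) − 16 = -3·(3·(-3)^k − 4) − 16 = -9·(-3)^k + 12 − 16 = 3·(-3)^{k+1} − 4.
So the formula holds for k+1, and by induction h(n) = 3·(-3)^n − 4 for all n ≥ 1.

h(n) = 3·(-3)^n − 4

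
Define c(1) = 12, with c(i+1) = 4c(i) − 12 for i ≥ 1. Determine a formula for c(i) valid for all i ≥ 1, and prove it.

Claim: c(i) = 2·4^i + 4.

Base case: c(1) = 12, and 2·4^1 + 4 = 8 + 4 = 12.
Assume c(m) = 2·4^m + 4 for some m ≥ 1.
Then c(m+1) = 4c(m) − 12 = 4·(2·4^m + 4) − 12 = 8·4^m + 16 − 12 = 2·4^{m+1} + 4.
By induction, c(i) = 2·4^i + 4 for all i ≥ 1.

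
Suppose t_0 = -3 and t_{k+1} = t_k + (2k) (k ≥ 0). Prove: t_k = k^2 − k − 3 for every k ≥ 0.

Base case: t_0 = -3, and 0^2 − 0 − 3 = -3.
Assume t_r = r^2 − r − 3.
Then t_{r+1} = t_r + (2r) = (r^2 − r − 3) + (2r) = r^2 + r − 3,
and (r+1)^2 − (r+1) − 3 = r^2 + r − 3.
By induction, t_k = k^2 − k − 3 for all k ≥ 0.

t_k = k^2 − k − 3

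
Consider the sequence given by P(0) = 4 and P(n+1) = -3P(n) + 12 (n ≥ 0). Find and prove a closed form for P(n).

Claim: P(n) = (-3)^n + 3.

Base case: P(0) = 4, and (-3)^0 + 3 = 1 + 3 = 4.
Assume P(j) = (-3)^j + 3 for some j ≥ 0.
Then P(j+1) = -3P(j) + 12 = -3·((-3)^j + 3) + 12 = -3·(-3)^j − 9 + 12 = (-3)^{j+1} + 3.
So the formula holds for j+1, and by induction P(n) = (-3)^n + 3 for all n ≥ 0.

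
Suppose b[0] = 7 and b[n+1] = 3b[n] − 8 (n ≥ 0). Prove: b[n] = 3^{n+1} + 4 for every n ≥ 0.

Base case: b[0] = 7, and 3^{0+1} + 4 = 3 + 4 = 7.
Assume b[k] = 3^{k+1} + 4 for some k ≥ 0.
Then b[k+1] = 3b[k] − 8 = 3·(3^{k+1} + 4) − 8 = 3^{k+2} + 12 − 8 = 3^{k+2} + 4.
This completes the inductive step, so b[n] = 3^{n+1} + 4 for all n ≥ 0.

b[n] = 3^{n+1} + 4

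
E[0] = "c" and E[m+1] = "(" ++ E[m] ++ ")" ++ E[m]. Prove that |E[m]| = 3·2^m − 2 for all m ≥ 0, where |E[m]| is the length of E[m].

Base case: |E[0]| = 1, and 3·2^0 − 2 = 1.
Assume |E[k]| = 3·2^k − 2.
Then |E[k+1]| = 1 + |E[k]| + 1 + |E[k]| = 2|E[k]| + 2 = 2(3·2^k − 2) + 2 = 3·2^{k+1} − 4 + 2 = 3·2^{k+1} − 2.
This completes the inductive step, so |E[m]| = 3·2^m − 2 for all m ≥ 0.

|E[m]| = 3·2^m − 2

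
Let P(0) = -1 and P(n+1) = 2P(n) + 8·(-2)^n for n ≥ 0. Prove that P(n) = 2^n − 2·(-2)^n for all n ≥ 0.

Base case: P(0) = -1, and 2^0 − 2·(-2)^0 = 1 − 2 = -1.
Assume P(m) = 2^m − 2·(-2)^m for some m ≥ 0.
Then P(m+1) = 2P(m) + 8·(-2)^m = 2·(2^m − 2·(-2)^m) + 8·(-2)^m = 2^{m+1} − 4·(-2)^m + 8·(-2)^m = 2^{m+1} + 4·(-2)^m = 2^{m+1} − 2·(-2)^{m+1}.
Hence P(n) = 2^n − 2·(-2)^n for every n ≥ 0, by induction.

P(n) = 2^n − 2·(-2)^n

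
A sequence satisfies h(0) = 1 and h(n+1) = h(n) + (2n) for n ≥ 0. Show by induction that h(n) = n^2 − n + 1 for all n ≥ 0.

Base case: h(0) = 1, and 0^2 − 0 + 1 = 1.
Assume h(r) = r^2 − r + 1.
Then h(r+1) = h(r) + (2r) = (r^2 − r + 1) + (2r) = r^2 + r + 1,
and (r+1)^2 − (r+1) + 1 = r^2 + r + 1.
By induction, h(n) = n^2 − n + 1 for all n ≥ 0.

h(n) = n^2 − n + 1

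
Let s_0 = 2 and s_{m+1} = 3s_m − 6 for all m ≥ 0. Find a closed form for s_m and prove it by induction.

Claim: s_m = -3^m + 3.

Base case: s_0 = 2, and -3^0 + 3 = -1 + 3 = 2.
Assume s_k = -3^k + 3 for some k ≥ 0.
Then s_{k+1} = 3s_k − 6 = 3·(-3^k + 3) − 6 = -3^{k+1} + 9 − 6 = -3^{k+1} + 3.
This completes the inductive step, so s_m = -3^m + 3 for all m ≥ 0.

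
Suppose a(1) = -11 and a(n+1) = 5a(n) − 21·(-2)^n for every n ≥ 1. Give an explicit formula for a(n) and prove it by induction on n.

Claim: a(n) = -5^n + 3·(-2)^n.

Base case: a(1) = -11, and -5^1 + 3·(-2)^1 = -5 − 6 = -11.
Assume a(k) = -5^k + 3·(-2)^k for some k ≥ 1.
Then a(k+1) = 5a(k) − 21·(-2)^k = 5·(-5^k + 3·(-2)^k) − 21·(-2)^k = -5^{k+1} + 15·(-2)^k − 21·(-2)^k = -5^{k+1} − 6·(-2)^k = -5^{k+1} + 3·(-2)^{k+1}.
By induction, a(n) = -5^n + 3·(-2)^n for all n ≥ 1.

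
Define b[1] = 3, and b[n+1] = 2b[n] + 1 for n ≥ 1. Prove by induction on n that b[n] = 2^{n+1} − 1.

Base case: b[1] = 3, and 2^{1+1} − 1 = 4 − 1 = 3.
Assume b[m] = 2^{m+1} − 1 for some m ≥ 1.
Then b[m+1] = 2b[m] + 1 = 2·(2^{m+1} − 1) + 1 = 2^{m+2} − 2 + 1 = 2^{m+2} − 1.
So the formula holds for m+1, and by induction b[n] = 2^{n+1} − 1 for all n ≥ 1.

b[n] = 2^{n+1} − 1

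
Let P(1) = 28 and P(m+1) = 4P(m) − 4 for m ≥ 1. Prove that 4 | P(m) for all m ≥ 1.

Base case: P(1) = 28 = 4·7, so 4 | P(1).
Assume 4 | P(r), so P(r) = 4t for some integer t.
Then P(r+1) = 4P(r) − 4 = 4·(4t) − 4 = 4(4t − 1), so 4 | P(r+1).
So the property holds for r+1, and by induction 4 | P(m) for all m ≥ 1.

4 | P(m)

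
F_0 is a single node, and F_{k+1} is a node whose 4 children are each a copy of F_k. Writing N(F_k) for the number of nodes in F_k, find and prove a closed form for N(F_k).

Claim: N(F_k) = (4^{k+1} − 1)/3.

Base case: N(F_0) = 1, and (4^{0+1} − 1)/3 = 1.
Assume N(F_j) = (4^{j+1} − 1)/3.
Then N(F_{j+1}) = 1 + 4N(F_j) = 1 + 4·(4^{j+1} − 1)/3 = 1 + (4^{j+2} − 4)/3 = (3 + 4^{j+2} − 4)/3 = (4^{j+2} − 1)/3.
So the formula holds for j+1, and by induction N(F_k) = (4^{k+1} − 1)/3 for all k ≥ 0.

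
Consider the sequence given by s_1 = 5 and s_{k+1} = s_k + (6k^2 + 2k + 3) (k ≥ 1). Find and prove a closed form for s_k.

Claim: s_k = 2k^3 − 2k^2 + 3k + 2.

Base case: s_1 = 5, and 2·1^3 − 2·1^2 + 3·1 + 2 = 5.
Assume s_j = 2j^3 − 2j^2 + 3j + 2.
Then s_{j+1} = s_j + (6j^2 + 2j + 3) = (2j^3 − 2j^2 + 3j + 2) + (6j^2 + 2j + 3) = 2j^3 + 4j^2 + 5j + 5,
and 2·(j+1)^3 − 2·(j+1)^2 + 3·(j+1) + 2 = 2j^3 + 4j^2 + 5j + 5.
This completes the inductive step, so s_k = 2k^3 − 2k^2 + 3k + 2 for all k ≥ 1.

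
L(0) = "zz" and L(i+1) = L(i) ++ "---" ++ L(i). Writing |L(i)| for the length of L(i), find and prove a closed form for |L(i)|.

Claim: |L(i)| = 5·2^i − 3.

Base case: |L(0)| = 2, and 5·2^0 − 3 = 2.
Assume |L(r)| = 5·2^r − 3.
Then |L(r+1)| = |L(r)| + 3 + |L(r)| = 2|L(r)| + 3 = 2(5·2^r − 3) + 3 = 5·2^{r+1} − 6 + 3 = 5·2^{r+1} − 3.
This completes the inductive step, so |L(i)| = 5·2^i − 3 for all i ≥ 0.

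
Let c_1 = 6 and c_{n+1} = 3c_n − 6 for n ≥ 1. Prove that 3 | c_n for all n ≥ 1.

Base case: c_1 = 6 = 3·2, so 3 | c_1.
Assume 3 | c_r, so c_r = 3t for some integer t.
Then c_{r+1} = 3c_r − 6 = 3·(3t) − 6 = 3(3t − 2), so 3 | c_{r+1}.
Hence 3 | c_n for every n ≥ 1, by induction.

3 | c_n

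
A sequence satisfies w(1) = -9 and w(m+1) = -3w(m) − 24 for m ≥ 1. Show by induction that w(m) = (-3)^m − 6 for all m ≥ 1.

Base case: w(1) = -9, and (-3)^1 − 6 = -3 − 6 = -9.
Assume w(j) = (-3)^j − 6 for some j ≥ 1.
Then w(j+1) = -3w(j) − 24 = -3·((-3)^j − 6) − 24 = -3·(-3)^j + 18 − 24 = (-3)^{j+1} − 6.
This completes the inductive step, so w(m) = (-3)^m − 6 for all m ≥ 1.

w(m) = (-3)^m − 6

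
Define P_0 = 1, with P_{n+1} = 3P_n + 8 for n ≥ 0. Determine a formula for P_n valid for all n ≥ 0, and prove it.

Claim: P_n = 5·3^n − 4.

Base case: P_0 = 1, and 5·3^0 − 4 = 5 − 4 = 1.
Assume P_j = 5·3^j − 4 for some j ≥ 0.
Then P_{j+1} = 3P_j + 8 = 3·(5·3^j − 4) + 8 = 15·3^j − 12 + 8 = 5·3^{j+1} − 4.
By induction, P_n = 5·3^n − 4 for all n ≥ 0.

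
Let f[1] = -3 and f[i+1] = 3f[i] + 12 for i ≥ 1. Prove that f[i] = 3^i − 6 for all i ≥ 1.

Base case: f[1] = -3, and 3^1 − 6 = 3 − 6 = -3.
Assume f[k] = 3^k − 6 for some k ≥ 1.
Then f[k+1] = 3f[k] + 12 = 3·(3^k − 6) + 12 = 3^{k+1} − 18 + 12 = 3^{k+1} − 6.
By induction, f[i] = 3^i − 6 for all i ≥ 1.

f[i] = 3^i − 6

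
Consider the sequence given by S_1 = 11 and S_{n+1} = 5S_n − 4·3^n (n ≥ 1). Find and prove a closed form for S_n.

Claim: S_n = 5^n + 2·3^n.

Base case: S_1 = 11, and 5^1 + 2·3^1 = 5 + 6 = 11.
Assume S_j = 5^j + 2·3^j for some j ≥ 1.
Then S_{j+1} = 5S_j − 4·3^j = 5·(5^j + 2·3^j) − 4·3^j = 5^{j+1} + 10·3^j − 4·3^j = 5^{j+1} + 6·3^j = 5^{j+1} + 2·3^{j+1}.
Hence S_n = 5^n + 2·3^n for every n ≥ 1, by induction.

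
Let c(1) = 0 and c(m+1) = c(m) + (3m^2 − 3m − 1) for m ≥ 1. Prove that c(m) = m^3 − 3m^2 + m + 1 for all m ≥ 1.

Base case: c(1) = 0, and 1^3 − 3·1^2 + 1 + 1 = 0.
Assume c(j) = j^3 − 3j^2 + j + 1.
Then c(j+1) = c(j) + (3j^2 − 3j − 1) = (j^3 − 3j^2 + j + 1) + (3j^2 − 3j − 1) = j^3 − 2j,
and (j+1)^3 − 3·(j+1)^2 + (j+1) + 1 = j^3 − 2j.
Hence c(m) = m^3 − 3m^2 + m + 1 for every m ≥ 1, by induction.

c(m) = m^3 − 3m^2 + m + 1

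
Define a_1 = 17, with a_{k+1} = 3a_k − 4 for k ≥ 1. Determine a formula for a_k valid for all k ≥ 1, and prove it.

Claim: a_k = 5·3^k + 2.

Base case: a_1 = 17, and 5·3^1 + 2 = 15 + 2 = 17.
Assume a_m = 5·3^m + 2 for some m ≥ 1.
Then a_{m+1} = 3a_m − 4 = 3·(5·3^m + 2) − 4 = 15·3^m + 6 − 4 = 5·3^{m+1} + 2.
This completes the inductive step, so a_k = 5·3^k + 2 for all k ≥ 1.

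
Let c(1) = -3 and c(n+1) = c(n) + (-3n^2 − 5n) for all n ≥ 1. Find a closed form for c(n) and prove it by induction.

Claim: c(n) = -n^3 − n^2 + 2n − 3.

Base case: c(1) = -3, and -1^3 − 1^2 + 2·1 − 3 = -3.
Assume c(k) = -k^3 − k^2 + 2k − 3.
Then c(k+1) = c(k) + (-3k^2 − 5k) = (-k^3 − k^2 + 2k − 3) + (-3k^2 − 5k) = -k^3 − 4k^2 − 3k − 3,
and -(k+1)^3 − (k+1)^2 + 2·(k+1) − 3 = -k^3 − 4k^2 − 3k − 3.
This completes the inductive step, so c(n) = -n^3 − n^2 + 2n − 3 for all n ≥ 1.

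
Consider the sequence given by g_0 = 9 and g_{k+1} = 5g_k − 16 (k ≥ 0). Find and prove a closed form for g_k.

Claim: g_k = 5^{k+1} + 4.

Base case: g_0 = 9, and 5^{0+1} + 4 = 5 + 4 = 9.
Assume g_j = 5^{j+1} + 4 for some j ≥ 0.
Then g_{j+1} = 5g_j − 16 = 5·(5^{j+1} + 4) − 16 = 5^{j+2} + 20 − 16 = 5^{j+2} + 4.
By induction, g_k = 5^{k+1} + 4 for all k ≥ 0.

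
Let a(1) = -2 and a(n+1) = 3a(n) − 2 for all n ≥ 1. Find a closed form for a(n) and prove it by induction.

Claim: a(n) = -3^n + 1.

Base case: a(1) = -2, and -3^1 + 1 = -3 + 1 = -2.
Assume a(m) = -3^m + 1 for some m ≥ 1.
Then a(m+1) = 3a(m) − 2 = 3·(-3^m + 1) − 2 = -3^{m+1} + 3 − 2 = -3^{m+1} + 1.
So the formula holds for m+1, and by induction a(n) = -3^n + 1 for all n ≥ 1.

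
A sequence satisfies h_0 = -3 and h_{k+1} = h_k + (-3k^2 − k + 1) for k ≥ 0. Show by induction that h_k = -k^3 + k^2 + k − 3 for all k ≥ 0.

Base case: h_0 = -3, and -0^3 + 0^2 + 0 − 3 = -3.
Assume h_m = -m^3 + m^2 + m − 3.
Then h_{m+1} = h_m + (-3m^2 − m + 1) = (-m^3 + m^2 + m − 3) + (-3m^2 − m + 1) = -m^3 − 2m^2 − 2,
and -(m+1)^3 + (m+1)^2 + (m+1) − 3 = -m^3 − 2m^2 − 2.
This completes the inductive step, so h_k = -k^3 + k^2 + k − 3 for all k ≥ 0.

h_k = -k^3 + k^2 + k − 3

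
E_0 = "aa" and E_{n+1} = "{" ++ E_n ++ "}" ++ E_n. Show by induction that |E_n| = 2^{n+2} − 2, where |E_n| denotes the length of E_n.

Base case: |E_0| = 2, and 2^{0+2} − 2 = 2.
Assume |E_j| = 2^{j+2} − 2.
Then |E_{j+1}| = 1 + |E_j| + 1 + |E_j| = 2|E_j| + 2 = 2(2^{j+2} − 2) + 2 = 2^{j+3} − 4 + 2 = 2^{j+3} − 2.
Hence |E_n| = 2^{n+2} − 2 for every n ≥ 0, by induction.

|E_n| = 2^{n+2} − 2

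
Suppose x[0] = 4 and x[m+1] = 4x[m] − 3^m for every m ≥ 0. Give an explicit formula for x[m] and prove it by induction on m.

Claim: x[m] = 3·4^m + 3^m.

Base case: x[0] = 4, and 3·4^0 + 3^0 = 3 + 1 = 4.
Assume x[k] = 3·4^k + 3^k for some k ≥ 0.
Then x[k+1] = 4x[k] − 3^k = 4·(3·4^k + 3^k) − 3^k = 3·4^{k+1} + 4·3^k − 3^k = 3·4^{k+1} + 3·3^k = 3·4^{k+1} + 3^{k+1}.
So the formula holds for k+1, and by induction x[m] = 3·4^m + 3^m for all m ≥ 0.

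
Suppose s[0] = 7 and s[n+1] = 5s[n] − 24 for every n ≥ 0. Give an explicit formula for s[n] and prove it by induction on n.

Claim: s[n] = 5^n + 6.

Base case: s[0] = 7, and 5^0 + 6 = 1 + 6 = 7.
Assume s[r] = 5^r + 6 for some r ≥ 0.
Then s[r+1] = 5s[r] − 24 = 5·(5^r + 6) − 24 = 5^{r+1} + 30 − 24 = 5^{r+1} + 6.
So the formula holds for r+1, and by induction s[n] = 5^n + 6 for all n ≥ 0.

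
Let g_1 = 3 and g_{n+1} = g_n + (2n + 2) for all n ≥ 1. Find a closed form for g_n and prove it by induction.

Claim: g_n = n^2 + n + 1.

Base case: g_1 = 3, and 1^2 + 1 + 1 = 3.
Assume g_j = j^2 + j + 1.
Then g_{j+1} = g_j + (2j + 2) = (j^2 + j + 1) + (2j + 2) = j^2 + 3j + 3,
and (j+1)^2 + (j+1) + 1 = j^2 + 3j + 3.
Hence g_n = n^2 + n + 1 for every n ≥ 1, by induction.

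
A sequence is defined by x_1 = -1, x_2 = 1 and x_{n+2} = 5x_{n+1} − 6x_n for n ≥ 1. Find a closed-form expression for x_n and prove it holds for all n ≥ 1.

Claim: x_n = 3^n − 2·2^n.

Base cases: x_1 = -1 and 3^1 − 2·2^1 = -1; x_2 = 1 and 3^2 − 2·2^2 = 1.
Assume x_j = 3^j − 2·2^j for all 1 ≤ j ≤ r, where r ≥ 2.
Then x_{r+1} = 5x_r − 6x_{r−1} = 5·(3^r − 2·2^r) − 6·(3^{r−1} − 2·2^{r−1}) = (5·3 − 6)3^{r−1} − 2·(5·2 − 6)2^{r−1} = 9·3^{r−1} − 8·2^{r−1} = 3^{r+1} − 2·2^{r+1}.
By strong induction, x_n = 3^n − 2·2^n for all n ≥ 1.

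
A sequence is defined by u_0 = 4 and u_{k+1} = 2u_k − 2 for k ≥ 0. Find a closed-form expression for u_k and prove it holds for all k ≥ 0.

Claim: u_k = 2^{k+1} + 2.

Base case: u_0 = 4, and 2^{0+1} + 2 = 2 + 2 = 4.
Assume u_j = 2^{j+1} + 2 for some j ≥ 0.
Then u_{j+1} = 2u_j − 2 = 2·(2^{j+1} + 2) − 2 = 2^{j+2} + 4 − 2 = 2^{j+2} + 2.
By induction, u_k = 2^{k+1} + 2 for all k ≥ 0.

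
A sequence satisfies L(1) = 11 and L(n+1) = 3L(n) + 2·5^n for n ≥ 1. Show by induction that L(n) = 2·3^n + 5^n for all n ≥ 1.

Base case: L(1) = 11, and 2·3^1 + 5^1 = 6 + 5 = 11.
Assume L(k) = 2·3^k + 5^k for some k ≥ 1.
Then L(k+1) = 3L(k) + 2·5^k = 3·(2·3^k + 5^k) + 2·5^k = 2·3^{k+1} + 3·5^k + 2·5^k = 2·3^{k+1} + 5·5^k = 2·3^{k+1} + 5^{k+1}.
So the formula holds for k+1, and by induction L(n) = 2·3^n + 5^n for all n ≥ 1.

L(n) = 2·3^n + 5^n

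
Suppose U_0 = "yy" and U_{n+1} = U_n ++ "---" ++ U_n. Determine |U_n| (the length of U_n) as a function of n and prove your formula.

Claim: |U_n| = 5·2^n − 3.

Base case: |U_0| = 2, and 5·2^0 − 3 = 2.
Assume |U_m| = 5·2^m − 3.
Then |U_{m+1}| = |U_m| + 3 + |U_m| = 2|U_m| + 3 = 2(5·2^m − 3) + 3 = 5·2^{m+1} − 6 + 3 = 5·2^{m+1} − 3.
Hence |U_n| = 5·2^n − 3 for every n ≥ 0, by induction.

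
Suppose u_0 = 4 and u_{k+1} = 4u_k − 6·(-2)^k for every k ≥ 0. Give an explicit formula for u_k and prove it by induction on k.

Claim: u_k = 3·4^k + (-2)^k.

Base case: u_0 = 4, and 3·4^0 + (-2)^0 = 3 + 1 = 4.
Assume u_r = 3·4^r + (-2)^r for some r ≥ 0.
Then u_{r+1} = 4u_r − 6·(-2)^r = 4·(3·4^r + (-2)^r) − 6·(-2)^r = 3·4^{r+1} + 4·(-2)^r − 6·(-2)^r = 3·4^{r+1} − 2·(-2)^r = 3·4^{r+1} + (-2)^{r+1}.
By induction, u_k = 3·4^k + (-2)^k for all k ≥ 0.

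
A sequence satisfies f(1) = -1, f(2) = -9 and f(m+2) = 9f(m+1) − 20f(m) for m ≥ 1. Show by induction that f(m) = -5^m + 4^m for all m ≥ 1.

Base cases: f(1) = -1 and -5^1 + 4^1 = -1; f(2) = -9 and -5^2 + 4^2 = -9.
Assume f(j) = -5^j + 4^j for all 1 ≤ j ≤ r, where r ≥ 2.
Then f(r+1) = 9f(r) − 20f(r−1) = 9·(-5^r + 4^r) − 20·(-5^{r−1} + 4^{r−1}) = -(9·5 − 20)5^{r−1} + (9·4 − 20)4^{r−1} = -25·5^{r−1} + 16·4^{r−1} = -5^{r+1} + 4^{r+1}.
So the formula holds for r+1, and by strong induction f(m) = -5^m + 4^m for all m ≥ 1.

f(m) = -5^m + 4^m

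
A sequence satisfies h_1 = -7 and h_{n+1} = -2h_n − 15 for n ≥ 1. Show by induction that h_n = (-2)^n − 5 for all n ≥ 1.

Base case: h_1 = -7, and (-2)^1 − 5 = -2 − 5 = -7.
Assume h_j = (-2)^j − 5 for some j ≥ 1.
Then h_{j+1} = -2h_j − 15 = -2·((-2)^j − 5) − 15 = -2·(-2)^j + 10 − 15 = (-2)^{j+1} − 5.
This completes the inductive step, so h_n = (-2)^n − 5 for all n ≥ 1.

h_n = (-2)^n − 5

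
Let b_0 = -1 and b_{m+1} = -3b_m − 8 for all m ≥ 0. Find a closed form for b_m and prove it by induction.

Claim: b_m = (-3)^m − 2.

Base case: b_0 = -1, and (-3)^0 − 2 = 1 − 2 = -1.
Assume b_j = (-3)^j − 2 for some j ≥ 0.
Then b_{j+1} = -3b_j − 8 = -3·((-3)^j − 2) − 8 = -3·(-3)^j + 6 − 8 = (-3)^{j+1} − 2.
Hence b_m = (-3)^m − 2 for every m ≥ 0, by induction.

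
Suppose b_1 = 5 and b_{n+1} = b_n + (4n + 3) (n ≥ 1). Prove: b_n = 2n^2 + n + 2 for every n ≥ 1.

Base case: b_1 = 5, and 2·1^2 + 1 + 2 = 5.
Assume b_r = 2r^2 + r + 2.
Then b_{r+1} = b_r + (4r + 3) = (2r^2 + r + 2) + (4r + 3) = 2r^2 + 5r + 5,
and 2·(r+1)^2 + (r+1) + 2 = 2r^2 + 5r + 5.
Hence b_n = 2n^2 + n + 2 for every n ≥ 1, by induction.

b_n = 2n^2 + n + 2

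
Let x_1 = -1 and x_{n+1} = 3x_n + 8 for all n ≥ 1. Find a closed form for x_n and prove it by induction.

Claim: x_n = 3^n − 4.

Base case: x_1 = -1, and 3^1 − 4 = 3 − 4 = -1.
Assume x_r = 3^r − 4 for some r ≥ 1.
Then x_{r+1} = 3x_r + 8 = 3·(3^r − 4) + 8 = 3^{r+1} − 12 + 8 = 3^{r+1} − 4.
By induction, x_n = 3^n − 4 for all n ≥ 1.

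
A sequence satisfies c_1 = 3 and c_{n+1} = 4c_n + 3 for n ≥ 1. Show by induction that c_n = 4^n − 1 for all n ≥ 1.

Base case: c_1 = 3, and 4^1 − 1 = 4 − 1 = 3.
Assume c_r = 4^r − 1 for some r ≥ 1.
Then c_{r+1} = 4c_r + 3 = 4·(4^r − 1) + 3 = 4^{r+1} − 4 + 3 = 4^{r+1} − 1.
By induction, c_n = 4^n − 1 for all n ≥ 1.

c_n = 4^n − 1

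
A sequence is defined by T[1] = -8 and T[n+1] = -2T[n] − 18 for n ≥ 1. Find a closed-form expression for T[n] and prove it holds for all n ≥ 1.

Claim: T[n] = (-2)^n − 6.

Base case: T[1] = -8, and (-2)^1 − 6 = -2 − 6 = -8.
Assume T[j] = (-2)^j − 6 for some j ≥ 1.
Then T[j+1] = -2T[j] − 18 = -2·((-2)^j − 6) − 18 = -2·(-2)^j + 12 − 18 = (-2)^{j+1} − 6.
This completes the inductive step, so T[n] = (-2)^n − 6 for all n ≥ 1.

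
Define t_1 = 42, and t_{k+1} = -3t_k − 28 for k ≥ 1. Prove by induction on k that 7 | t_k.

Base case: t_1 = 42 = 7·6, so 7 | t_1.
Assume 7 | t_j, so t_j = 7s for some integer s.
Then t_{j+1} = -3t_j − 28 = -3·(7s) − 28 = 7(-3s − 4), so 7 | t_{j+1}.
By induction, 7 | t_k for all k ≥ 1.

7 | t_k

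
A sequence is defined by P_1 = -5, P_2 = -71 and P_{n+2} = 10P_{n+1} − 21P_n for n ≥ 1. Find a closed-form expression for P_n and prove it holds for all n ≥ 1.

Claim: P_n = 3·3^n − 2·7^n.

Base cases: P_1 = -5 and 3·3^1 − 2·7^1 = -5; P_2 = -71 and 3·3^2 − 2·7^2 = -71.
Assume P_j = 3·3^j − 2·7^j for all 1 ≤ j ≤ m, where m ≥ 2.
Then P_{m+1} = 10P_m − 21P_{m−1} = 10·(3·3^m − 2·7^m) − 21·(3·3^{m−1} − 2·7^{m−1}) = 3·(10·3 − 21)3^{m−1} − 2·(10·7 − 21)7^{m−1} = 27·3^{m−1} − 98·7^{m−1} = 3·3^{m+1} − 2·7^{m+1}.
So the formula holds for m+1, and by strong induction P_n = 3·3^n − 2·7^n for all n ≥ 1.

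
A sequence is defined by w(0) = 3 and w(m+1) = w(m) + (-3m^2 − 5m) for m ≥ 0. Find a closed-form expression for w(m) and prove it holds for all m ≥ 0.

Claim: w(m) = -m^3 − m^2 + 2m + 3.

Base case: w(0) = 3, and -0^3 − 0^2 + 2·0 + 3 = 3.
Assume w(j) = -j^3 − j^2 + 2j + 3.
Then w(j+1) = w(j) + (-3j^2 − 5j) = (-j^3 − j^2 + 2j + 3) + (-3j^2 − 5j) = -j^3 − 4j^2 − 3j + 3,
and -(j+1)^3 − (j+1)^2 + 2·(j+1) + 3 = -j^3 − 4j^2 − 3j + 3.
By induction, w(m) = -m^3 − m^2 + 2m + 3 for all m ≥ 0.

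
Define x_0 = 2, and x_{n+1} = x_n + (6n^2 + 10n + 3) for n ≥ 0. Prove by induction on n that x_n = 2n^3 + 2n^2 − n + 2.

Base case: x_0 = 2, and 2·0^3 + 2·0^2 − 0 + 2 = 2.
Assume x_j = 2j^3 + 2j^2 − j + 2.
Then x_{j+1} = x_j + (6j^2 + 10j + 3) = (2j^3 + 2j^2 − j + 2) + (6j^2 + 10j + 3) = 2j^3 + 8j^2 + 9j + 5,
and 2·(j+1)^3 + 2·(j+1)^2 − (j+1) + 2 = 2j^3 + 8j^2 + 9j + 5.
This completes the inductive step, so x_n = 2n^3 + 2n^2 − n + 2 for all n ≥ 0.

x_n = 2n^3 + 2n^2 − n + 2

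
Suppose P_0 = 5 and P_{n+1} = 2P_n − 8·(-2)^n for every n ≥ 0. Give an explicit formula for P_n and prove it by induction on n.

Claim: P_n = 3·2^n + 2·(-2)^n.

Base case: P_0 = 5, and 3·2^0 + 2·(-2)^0 = 3 + 2 = 5.
Assume P_k = 3·2^k + 2·(-2)^k for some k ≥ 0.
Then P_{k+1} = 2P_k − 8·(-2)^k = 2·(3·2^k + 2·(-2)^k) − 8·(-2)^k = 3·2^{k+1} + 4·(-2)^k − 8·(-2)^k = 3·2^{k+1} − 4·(-2)^k = 3·2^{k+1} + 2·(-2)^{k+1}.
By induction, P_n = 3·2^n + 2·(-2)^n for all n ≥ 0.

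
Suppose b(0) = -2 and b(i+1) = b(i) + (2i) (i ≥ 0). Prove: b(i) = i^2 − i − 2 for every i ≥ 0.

Base case: b(0) = -2, and 0^2 − 0 − 2 = -2.
Assume b(m) = m^2 − m − 2.
Then b(m+1) = b(m) + (2m) = (m^2 − m − 2) + (2m) = m^2 + m − 2,
and (m+1)^2 − (m+1) − 2 = m^2 + m − 2.
By induction, b(i) = i^2 − i − 2 for all i ≥ 0.

b(i) = i^2 − i − 2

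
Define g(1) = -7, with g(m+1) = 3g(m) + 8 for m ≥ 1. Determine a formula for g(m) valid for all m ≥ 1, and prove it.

Claim: g(m) = -3^m − 4.

Base case: g(1) = -7, and -3^1 − 4 = -3 − 4 = -7.
Assume g(r) = -3^r − 4 for some r ≥ 1.
Then g(r+1) = 3g(r) + 8 = 3·(-3^r − 4) + 8 = -3^{r+1} − 12 + 8 = -3^{r+1} − 4.
This completes the inductive step, so g(m) = -3^m − 4 for all m ≥ 1.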